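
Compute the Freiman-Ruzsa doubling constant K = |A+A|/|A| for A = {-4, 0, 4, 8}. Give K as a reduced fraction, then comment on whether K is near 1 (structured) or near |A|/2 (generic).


|A| = 4.
Compute A + A by enumerating all 16 pairs.
A + A = {-8, -4, 0, 4, 8, 12, 16}, so |A + A| = 7.
K = |A + A| / |A| = 7/4 (already in lowest terms) ≈ 1.7500.
Reference: AP of size 4 gives K = 7/4 ≈ 1.7500; a fully generic set of size 4 gives K ≈ 2.5000.

|A| = 4, |A + A| = 7, K = 7/4.


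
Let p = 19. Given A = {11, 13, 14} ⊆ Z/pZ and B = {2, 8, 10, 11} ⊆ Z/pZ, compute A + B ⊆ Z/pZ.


Work in Z/19Z: reduce every sum a + b modulo 19.
Enumerate all 12 pairs:
a = 11: 11+2=13, 11+8=0, 11+10=2, 11+11=3
a = 13: 13+2=15, 13+8=2, 13+10=4, 13+11=5
a = 14: 14+2=16, 14+8=3, 14+10=5, 14+11=6
Distinct residues collected: {0, 2, 3, 4, 5, 6, 13, 15, 16}
|A + B| = 9 (out of 19 total residues).

A + B = {0, 2, 3, 4, 5, 6, 13, 15, 16}


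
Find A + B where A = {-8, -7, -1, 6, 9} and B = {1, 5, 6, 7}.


A + B = {a + b : a ∈ A, b ∈ B}.
Enumerate all |A|·|B| = 5·4 = 20 pairs (a, b) and collect distinct sums.
a = -8: -8+1=-7, -8+5=-3, -8+6=-2, -8+7=-1
a = -7: -7+1=-6, -7+5=-2, -7+6=-1, -7+7=0
a = -1: -1+1=0, -1+5=4, -1+6=5, -1+7=6
a = 6: 6+1=7, 6+5=11, 6+6=12, 6+7=13
a = 9: 9+1=10, 9+5=14, 9+6=15, 9+7=16
Collecting distinct sums: A + B = {-7, -6, -3, -2, -1, 0, 4, 5, 6, 7, 10, 11, 12, 13, 14, 15, 16}
|A + B| = 17

A + B = {-7, -6, -3, -2, -1, 0, 4, 5, 6, 7, 10, 11, 12, 13, 14, 15, 16}


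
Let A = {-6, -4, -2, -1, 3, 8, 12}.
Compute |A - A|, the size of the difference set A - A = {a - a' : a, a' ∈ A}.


A - A = {a - a' : a, a' ∈ A}; |A| = 7.
Bounds: 2|A|-1 ≤ |A - A| ≤ |A|² - |A| + 1, i.e. 13 ≤ |A - A| ≤ 43.
Note: 0 ∈ A - A always (from a - a). The set is symmetric: if d ∈ A - A then -d ∈ A - A.
Enumerate nonzero differences d = a - a' with a > a' (then include -d):
Positive differences: {1, 2, 3, 4, 5, 7, 9, 10, 12, 13, 14, 16, 18}
Full difference set: {0} ∪ (positive diffs) ∪ (negative diffs).
|A - A| = 1 + 2·13 = 27 (matches direct enumeration: 27).

|A - A| = 27


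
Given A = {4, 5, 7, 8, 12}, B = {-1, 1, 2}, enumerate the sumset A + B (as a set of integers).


A + B = {a + b : a ∈ A, b ∈ B}.
Enumerate all |A|·|B| = 5·3 = 15 pairs (a, b) and collect distinct sums.
a = 4: 4+-1=3, 4+1=5, 4+2=6
a = 5: 5+-1=4, 5+1=6, 5+2=7
a = 7: 7+-1=6, 7+1=8, 7+2=9
a = 8: 8+-1=7, 8+1=9, 8+2=10
a = 12: 12+-1=11, 12+1=13, 12+2=14
Collecting distinct sums: A + B = {3, 4, 5, 6, 7, 8, 9, 10, 11, 13, 14}
|A + B| = 11

A + B = {3, 4, 5, 6, 7, 8, 9, 10, 11, 13, 14}


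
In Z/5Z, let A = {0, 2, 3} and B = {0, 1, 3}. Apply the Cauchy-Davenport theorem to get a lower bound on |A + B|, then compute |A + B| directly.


Cauchy-Davenport: |A + B| ≥ min(p, |A| + |B| - 1) for A, B nonempty in Z/pZ.
|A| = 3, |B| = 3, p = 5.
CD lower bound = min(5, 3 + 3 - 1) = min(5, 5) = 5.
Compute A + B mod 5 directly:
a = 0: 0+0=0, 0+1=1, 0+3=3
a = 2: 2+0=2, 2+1=3, 2+3=0
a = 3: 3+0=3, 3+1=4, 3+3=1
A + B = {0, 1, 2, 3, 4}, so |A + B| = 5.
Verify: 5 ≥ 5? Yes ✓.

CD lower bound = 5, actual |A + B| = 5.


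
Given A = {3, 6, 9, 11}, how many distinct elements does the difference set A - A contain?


A - A = {a - a' : a, a' ∈ A}; |A| = 4.
Bounds: 2|A|-1 ≤ |A - A| ≤ |A|² - |A| + 1, i.e. 7 ≤ |A - A| ≤ 13.
Note: 0 ∈ A - A always (from a - a). The set is symmetric: if d ∈ A - A then -d ∈ A - A.
Enumerate nonzero differences d = a - a' with a > a' (then include -d):
Positive differences: {2, 3, 5, 6, 8}
Full difference set: {0} ∪ (positive diffs) ∪ (negative diffs).
|A - A| = 1 + 2·5 = 11 (matches direct enumeration: 11).

|A - A| = 11


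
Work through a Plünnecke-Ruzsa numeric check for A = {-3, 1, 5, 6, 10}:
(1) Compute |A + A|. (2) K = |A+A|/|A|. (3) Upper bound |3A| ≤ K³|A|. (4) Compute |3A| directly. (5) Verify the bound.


|A| = 5.
Step 1: Compute A + A by enumerating all 25 pairs.
A + A = {-6, -2, 2, 3, 6, 7, 10, 11, 12, 15, 16, 20}, so |A + A| = 12.
Step 2: Doubling constant K = |A + A|/|A| = 12/5 = 12/5 ≈ 2.4000.
Step 3: Plünnecke-Ruzsa gives |3A| ≤ K³·|A| = (2.4000)³ · 5 ≈ 69.1200.
Step 4: Compute 3A = A + A + A directly by enumerating all triples (a,b,c) ∈ A³; |3A| = 22.
Step 5: Check 22 ≤ 69.1200? Yes ✓.

K = 12/5, Plünnecke-Ruzsa bound K³|A| ≈ 69.1200, |3A| = 22, inequality holds.


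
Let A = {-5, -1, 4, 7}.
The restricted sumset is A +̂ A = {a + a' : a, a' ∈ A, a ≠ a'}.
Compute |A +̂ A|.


Restricted sumset: A +̂ A = {a + a' : a ∈ A, a' ∈ A, a ≠ a'}.
Equivalently, take A + A and drop any sum 2a that is achievable ONLY as a + a for a ∈ A (i.e. sums representable only with equal summands).
Enumerate pairs (a, a') with a < a' (symmetric, so each unordered pair gives one sum; this covers all a ≠ a'):
  -5 + -1 = -6
  -5 + 4 = -1
  -5 + 7 = 2
  -1 + 4 = 3
  -1 + 7 = 6
  4 + 7 = 11
Collected distinct sums: {-6, -1, 2, 3, 6, 11}
|A +̂ A| = 6
(Reference bound: |A +̂ A| ≥ 2|A| - 3 for |A| ≥ 2, with |A| = 4 giving ≥ 5.)

|A +̂ A| = 6


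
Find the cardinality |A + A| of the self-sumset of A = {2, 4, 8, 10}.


A + A = {a + a' : a, a' ∈ A}; |A| = 4.
General bounds: 2|A| - 1 ≤ |A + A| ≤ |A|(|A|+1)/2, i.e. 7 ≤ |A + A| ≤ 10.
Lower bound 2|A|-1 is attained iff A is an arithmetic progression.
Enumerate sums a + a' for a ≤ a' (symmetric, so this suffices):
a = 2: 2+2=4, 2+4=6, 2+8=10, 2+10=12
a = 4: 4+4=8, 4+8=12, 4+10=14
a = 8: 8+8=16, 8+10=18
a = 10: 10+10=20
Distinct sums: {4, 6, 8, 10, 12, 14, 16, 18, 20}
|A + A| = 9

|A + A| = 9


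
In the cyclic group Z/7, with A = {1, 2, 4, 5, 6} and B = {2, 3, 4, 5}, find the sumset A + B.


Work in Z/7Z: reduce every sum a + b modulo 7.
Enumerate all 20 pairs:
a = 1: 1+2=3, 1+3=4, 1+4=5, 1+5=6
a = 2: 2+2=4, 2+3=5, 2+4=6, 2+5=0
a = 4: 4+2=6, 4+3=0, 4+4=1, 4+5=2
a = 5: 5+2=0, 5+3=1, 5+4=2, 5+5=3
a = 6: 6+2=1, 6+3=2, 6+4=3, 6+5=4
Distinct residues collected: {0, 1, 2, 3, 4, 5, 6}
|A + B| = 7 (out of 7 total residues).

A + B = {0, 1, 2, 3, 4, 5, 6}


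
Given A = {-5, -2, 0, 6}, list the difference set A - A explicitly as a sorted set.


A - A = {a - a' : a, a' ∈ A}.
Compute a - a' for each ordered pair (a, a'):
a = -5: -5--5=0, -5--2=-3, -5-0=-5, -5-6=-11
a = -2: -2--5=3, -2--2=0, -2-0=-2, -2-6=-8
a = 0: 0--5=5, 0--2=2, 0-0=0, 0-6=-6
a = 6: 6--5=11, 6--2=8, 6-0=6, 6-6=0
Collecting distinct values (and noting 0 appears from a-a):
A - A = {-11, -8, -6, -5, -3, -2, 0, 2, 3, 5, 6, 8, 11}
|A - A| = 13

A - A = {-11, -8, -6, -5, -3, -2, 0, 2, 3, 5, 6, 8, 11}


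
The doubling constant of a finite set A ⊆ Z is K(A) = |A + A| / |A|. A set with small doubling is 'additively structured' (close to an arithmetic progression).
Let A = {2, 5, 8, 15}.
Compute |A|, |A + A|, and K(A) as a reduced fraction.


|A| = 4.
Compute A + A by enumerating all 16 pairs.
A + A = {4, 7, 10, 13, 16, 17, 20, 23, 30}, so |A + A| = 9.
K = |A + A| / |A| = 9/4 (already in lowest terms) ≈ 2.2500.
Reference: AP of size 4 gives K = 7/4 ≈ 1.7500; a fully generic set of size 4 gives K ≈ 2.5000.

|A| = 4, |A + A| = 9, K = 9/4.


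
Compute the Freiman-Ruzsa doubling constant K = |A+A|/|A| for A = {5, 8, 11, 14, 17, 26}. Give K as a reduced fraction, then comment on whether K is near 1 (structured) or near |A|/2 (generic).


|A| = 6.
Compute A + A by enumerating all 36 pairs.
A + A = {10, 13, 16, 19, 22, 25, 28, 31, 34, 37, 40, 43, 52}, so |A + A| = 13.
K = |A + A| / |A| = 13/6 (already in lowest terms) ≈ 2.1667.
Reference: AP of size 6 gives K = 11/6 ≈ 1.8333; a fully generic set of size 6 gives K ≈ 3.5000.

|A| = 6, |A + A| = 13, K = 13/6.


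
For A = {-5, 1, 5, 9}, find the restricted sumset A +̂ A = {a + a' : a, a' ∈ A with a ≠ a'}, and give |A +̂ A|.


Restricted sumset: A +̂ A = {a + a' : a ∈ A, a' ∈ A, a ≠ a'}.
Equivalently, take A + A and drop any sum 2a that is achievable ONLY as a + a for a ∈ A (i.e. sums representable only with equal summands).
Enumerate pairs (a, a') with a < a' (symmetric, so each unordered pair gives one sum; this covers all a ≠ a'):
  -5 + 1 = -4
  -5 + 5 = 0
  -5 + 9 = 4
  1 + 5 = 6
  1 + 9 = 10
  5 + 9 = 14
Collected distinct sums: {-4, 0, 4, 6, 10, 14}
|A +̂ A| = 6
(Reference bound: |A +̂ A| ≥ 2|A| - 3 for |A| ≥ 2, with |A| = 4 giving ≥ 5.)

|A +̂ A| = 6


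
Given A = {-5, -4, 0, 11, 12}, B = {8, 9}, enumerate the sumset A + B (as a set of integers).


A + B = {a + b : a ∈ A, b ∈ B}.
Enumerate all |A|·|B| = 5·2 = 10 pairs (a, b) and collect distinct sums.
a = -5: -5+8=3, -5+9=4
a = -4: -4+8=4, -4+9=5
a = 0: 0+8=8, 0+9=9
a = 11: 11+8=19, 11+9=20
a = 12: 12+8=20, 12+9=21
Collecting distinct sums: A + B = {3, 4, 5, 8, 9, 19, 20, 21}
|A + B| = 8

A + B = {3, 4, 5, 8, 9, 19, 20, 21}


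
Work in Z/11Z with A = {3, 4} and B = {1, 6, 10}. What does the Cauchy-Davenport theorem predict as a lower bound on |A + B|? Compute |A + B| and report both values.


Cauchy-Davenport: |A + B| ≥ min(p, |A| + |B| - 1) for A, B nonempty in Z/pZ.
|A| = 2, |B| = 3, p = 11.
CD lower bound = min(11, 2 + 3 - 1) = min(11, 4) = 4.
Compute A + B mod 11 directly:
a = 3: 3+1=4, 3+6=9, 3+10=2
a = 4: 4+1=5, 4+6=10, 4+10=3
A + B = {2, 3, 4, 5, 9, 10}, so |A + B| = 6.
Verify: 6 ≥ 4? Yes ✓.

CD lower bound = 4, actual |A + B| = 6.


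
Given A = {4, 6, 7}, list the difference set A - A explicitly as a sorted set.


A - A = {a - a' : a, a' ∈ A}.
Compute a - a' for each ordered pair (a, a'):
a = 4: 4-4=0, 4-6=-2, 4-7=-3
a = 6: 6-4=2, 6-6=0, 6-7=-1
a = 7: 7-4=3, 7-6=1, 7-7=0
Collecting distinct values (and noting 0 appears from a-a):
A - A = {-3, -2, -1, 0, 1, 2, 3}
|A - A| = 7

A - A = {-3, -2, -1, 0, 1, 2, 3}


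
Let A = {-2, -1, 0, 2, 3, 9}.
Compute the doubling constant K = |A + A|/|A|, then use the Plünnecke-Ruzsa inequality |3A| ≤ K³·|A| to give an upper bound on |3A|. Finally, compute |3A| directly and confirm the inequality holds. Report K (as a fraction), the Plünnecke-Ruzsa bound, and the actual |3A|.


|A| = 6.
Step 1: Compute A + A by enumerating all 36 pairs.
A + A = {-4, -3, -2, -1, 0, 1, 2, 3, 4, 5, 6, 7, 8, 9, 11, 12, 18}, so |A + A| = 17.
Step 2: Doubling constant K = |A + A|/|A| = 17/6 = 17/6 ≈ 2.8333.
Step 3: Plünnecke-Ruzsa gives |3A| ≤ K³·|A| = (2.8333)³ · 6 ≈ 136.4722.
Step 4: Compute 3A = A + A + A directly by enumerating all triples (a,b,c) ∈ A³; |3A| = 28.
Step 5: Check 28 ≤ 136.4722? Yes ✓.

K = 17/6, Plünnecke-Ruzsa bound K³|A| ≈ 136.4722, |3A| = 28, inequality holds.


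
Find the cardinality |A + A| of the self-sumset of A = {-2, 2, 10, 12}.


A + A = {a + a' : a, a' ∈ A}; |A| = 4.
General bounds: 2|A| - 1 ≤ |A + A| ≤ |A|(|A|+1)/2, i.e. 7 ≤ |A + A| ≤ 10.
Lower bound 2|A|-1 is attained iff A is an arithmetic progression.
Enumerate sums a + a' for a ≤ a' (symmetric, so this suffices):
a = -2: -2+-2=-4, -2+2=0, -2+10=8, -2+12=10
a = 2: 2+2=4, 2+10=12, 2+12=14
a = 10: 10+10=20, 10+12=22
a = 12: 12+12=24
Distinct sums: {-4, 0, 4, 8, 10, 12, 14, 20, 22, 24}
|A + A| = 10

|A + A| = 10


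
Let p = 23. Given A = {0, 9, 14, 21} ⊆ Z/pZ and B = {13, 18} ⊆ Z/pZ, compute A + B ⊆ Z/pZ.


Work in Z/23Z: reduce every sum a + b modulo 23.
Enumerate all 8 pairs:
a = 0: 0+13=13, 0+18=18
a = 9: 9+13=22, 9+18=4
a = 14: 14+13=4, 14+18=9
a = 21: 21+13=11, 21+18=16
Distinct residues collected: {4, 9, 11, 13, 16, 18, 22}
|A + B| = 7 (out of 23 total residues).

A + B = {4, 9, 11, 13, 16, 18, 22}


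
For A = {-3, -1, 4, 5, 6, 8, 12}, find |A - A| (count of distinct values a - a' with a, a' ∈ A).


A - A = {a - a' : a, a' ∈ A}; |A| = 7.
Bounds: 2|A|-1 ≤ |A - A| ≤ |A|² - |A| + 1, i.e. 13 ≤ |A - A| ≤ 43.
Note: 0 ∈ A - A always (from a - a). The set is symmetric: if d ∈ A - A then -d ∈ A - A.
Enumerate nonzero differences d = a - a' with a > a' (then include -d):
Positive differences: {1, 2, 3, 4, 5, 6, 7, 8, 9, 11, 13, 15}
Full difference set: {0} ∪ (positive diffs) ∪ (negative diffs).
|A - A| = 1 + 2·12 = 25 (matches direct enumeration: 25).

|A - A| = 25


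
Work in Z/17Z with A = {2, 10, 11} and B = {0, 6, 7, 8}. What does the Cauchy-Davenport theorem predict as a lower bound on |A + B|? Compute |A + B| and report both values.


Cauchy-Davenport: |A + B| ≥ min(p, |A| + |B| - 1) for A, B nonempty in Z/pZ.
|A| = 3, |B| = 4, p = 17.
CD lower bound = min(17, 3 + 4 - 1) = min(17, 6) = 6.
Compute A + B mod 17 directly:
a = 2: 2+0=2, 2+6=8, 2+7=9, 2+8=10
a = 10: 10+0=10, 10+6=16, 10+7=0, 10+8=1
a = 11: 11+0=11, 11+6=0, 11+7=1, 11+8=2
A + B = {0, 1, 2, 8, 9, 10, 11, 16}, so |A + B| = 8.
Verify: 8 ≥ 6? Yes ✓.

CD lower bound = 6, actual |A + B| = 8.


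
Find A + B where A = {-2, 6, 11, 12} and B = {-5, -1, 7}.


A + B = {a + b : a ∈ A, b ∈ B}.
Enumerate all |A|·|B| = 4·3 = 12 pairs (a, b) and collect distinct sums.
a = -2: -2+-5=-7, -2+-1=-3, -2+7=5
a = 6: 6+-5=1, 6+-1=5, 6+7=13
a = 11: 11+-5=6, 11+-1=10, 11+7=18
a = 12: 12+-5=7, 12+-1=11, 12+7=19
Collecting distinct sums: A + B = {-7, -3, 1, 5, 6, 7, 10, 11, 13, 18, 19}
|A + B| = 11

A + B = {-7, -3, 1, 5, 6, 7, 10, 11, 13, 18, 19}


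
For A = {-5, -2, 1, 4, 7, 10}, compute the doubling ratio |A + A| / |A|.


|A| = 6.
Compute A + A by enumerating all 36 pairs.
A + A = {-10, -7, -4, -1, 2, 5, 8, 11, 14, 17, 20}, so |A + A| = 11.
K = |A + A| / |A| = 11/6 (already in lowest terms) ≈ 1.8333.
Reference: AP of size 6 gives K = 11/6 ≈ 1.8333; a fully generic set of size 6 gives K ≈ 3.5000.

|A| = 6, |A + A| = 11, K = 11/6.


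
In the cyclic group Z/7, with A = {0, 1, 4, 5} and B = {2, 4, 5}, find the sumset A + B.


Work in Z/7Z: reduce every sum a + b modulo 7.
Enumerate all 12 pairs:
a = 0: 0+2=2, 0+4=4, 0+5=5
a = 1: 1+2=3, 1+4=5, 1+5=6
a = 4: 4+2=6, 4+4=1, 4+5=2
a = 5: 5+2=0, 5+4=2, 5+5=3
Distinct residues collected: {0, 1, 2, 3, 4, 5, 6}
|A + B| = 7 (out of 7 total residues).

A + B = {0, 1, 2, 3, 4, 5, 6}


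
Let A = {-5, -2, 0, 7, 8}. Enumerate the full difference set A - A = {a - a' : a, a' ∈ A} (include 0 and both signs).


A - A = {a - a' : a, a' ∈ A}.
Compute a - a' for each ordered pair (a, a'):
a = -5: -5--5=0, -5--2=-3, -5-0=-5, -5-7=-12, -5-8=-13
a = -2: -2--5=3, -2--2=0, -2-0=-2, -2-7=-9, -2-8=-10
a = 0: 0--5=5, 0--2=2, 0-0=0, 0-7=-7, 0-8=-8
a = 7: 7--5=12, 7--2=9, 7-0=7, 7-7=0, 7-8=-1
a = 8: 8--5=13, 8--2=10, 8-0=8, 8-7=1, 8-8=0
Collecting distinct values (and noting 0 appears from a-a):
A - A = {-13, -12, -10, -9, -8, -7, -5, -3, -2, -1, 0, 1, 2, 3, 5, 7, 8, 9, 10, 12, 13}
|A - A| = 21

A - A = {-13, -12, -10, -9, -8, -7, -5, -3, -2, -1, 0, 1, 2, 3, 5, 7, 8, 9, 10, 12, 13}


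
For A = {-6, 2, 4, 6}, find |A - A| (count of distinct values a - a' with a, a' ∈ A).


A - A = {a - a' : a, a' ∈ A}; |A| = 4.
Bounds: 2|A|-1 ≤ |A - A| ≤ |A|² - |A| + 1, i.e. 7 ≤ |A - A| ≤ 13.
Note: 0 ∈ A - A always (from a - a). The set is symmetric: if d ∈ A - A then -d ∈ A - A.
Enumerate nonzero differences d = a - a' with a > a' (then include -d):
Positive differences: {2, 4, 8, 10, 12}
Full difference set: {0} ∪ (positive diffs) ∪ (negative diffs).
|A - A| = 1 + 2·5 = 11 (matches direct enumeration: 11).

|A - A| = 11


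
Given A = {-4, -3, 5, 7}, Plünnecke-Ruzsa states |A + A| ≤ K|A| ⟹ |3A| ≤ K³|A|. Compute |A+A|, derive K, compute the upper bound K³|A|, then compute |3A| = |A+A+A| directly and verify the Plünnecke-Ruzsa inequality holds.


|A| = 4.
Step 1: Compute A + A by enumerating all 16 pairs.
A + A = {-8, -7, -6, 1, 2, 3, 4, 10, 12, 14}, so |A + A| = 10.
Step 2: Doubling constant K = |A + A|/|A| = 10/4 = 10/4 ≈ 2.5000.
Step 3: Plünnecke-Ruzsa gives |3A| ≤ K³·|A| = (2.5000)³ · 4 ≈ 62.5000.
Step 4: Compute 3A = A + A + A directly by enumerating all triples (a,b,c) ∈ A³; |3A| = 19.
Step 5: Check 19 ≤ 62.5000? Yes ✓.

K = 10/4, Plünnecke-Ruzsa bound K³|A| ≈ 62.5000, |3A| = 19, inequality holds.


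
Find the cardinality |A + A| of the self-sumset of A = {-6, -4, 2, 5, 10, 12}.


A + A = {a + a' : a, a' ∈ A}; |A| = 6.
General bounds: 2|A| - 1 ≤ |A + A| ≤ |A|(|A|+1)/2, i.e. 11 ≤ |A + A| ≤ 21.
Lower bound 2|A|-1 is attained iff A is an arithmetic progression.
Enumerate sums a + a' for a ≤ a' (symmetric, so this suffices):
a = -6: -6+-6=-12, -6+-4=-10, -6+2=-4, -6+5=-1, -6+10=4, -6+12=6
a = -4: -4+-4=-8, -4+2=-2, -4+5=1, -4+10=6, -4+12=8
a = 2: 2+2=4, 2+5=7, 2+10=12, 2+12=14
a = 5: 5+5=10, 5+10=15, 5+12=17
a = 10: 10+10=20, 10+12=22
a = 12: 12+12=24
Distinct sums: {-12, -10, -8, -4, -2, -1, 1, 4, 6, 7, 8, 10, 12, 14, 15, 17, 20, 22, 24}
|A + A| = 19

|A + A| = 19


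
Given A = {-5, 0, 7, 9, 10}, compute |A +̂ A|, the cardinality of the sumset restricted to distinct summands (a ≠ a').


Restricted sumset: A +̂ A = {a + a' : a ∈ A, a' ∈ A, a ≠ a'}.
Equivalently, take A + A and drop any sum 2a that is achievable ONLY as a + a for a ∈ A (i.e. sums representable only with equal summands).
Enumerate pairs (a, a') with a < a' (symmetric, so each unordered pair gives one sum; this covers all a ≠ a'):
  -5 + 0 = -5
  -5 + 7 = 2
  -5 + 9 = 4
  -5 + 10 = 5
  0 + 7 = 7
  0 + 9 = 9
  0 + 10 = 10
  7 + 9 = 16
  7 + 10 = 17
  9 + 10 = 19
Collected distinct sums: {-5, 2, 4, 5, 7, 9, 10, 16, 17, 19}
|A +̂ A| = 10
(Reference bound: |A +̂ A| ≥ 2|A| - 3 for |A| ≥ 2, with |A| = 5 giving ≥ 7.)

|A +̂ A| = 10


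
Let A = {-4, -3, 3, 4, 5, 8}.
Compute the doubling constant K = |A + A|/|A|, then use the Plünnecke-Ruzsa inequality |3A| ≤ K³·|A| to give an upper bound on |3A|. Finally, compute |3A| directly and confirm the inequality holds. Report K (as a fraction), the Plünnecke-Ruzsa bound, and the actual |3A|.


|A| = 6.
Step 1: Compute A + A by enumerating all 36 pairs.
A + A = {-8, -7, -6, -1, 0, 1, 2, 4, 5, 6, 7, 8, 9, 10, 11, 12, 13, 16}, so |A + A| = 18.
Step 2: Doubling constant K = |A + A|/|A| = 18/6 = 18/6 ≈ 3.0000.
Step 3: Plünnecke-Ruzsa gives |3A| ≤ K³·|A| = (3.0000)³ · 6 ≈ 162.0000.
Step 4: Compute 3A = A + A + A directly by enumerating all triples (a,b,c) ∈ A³; |3A| = 32.
Step 5: Check 32 ≤ 162.0000? Yes ✓.

K = 18/6, Plünnecke-Ruzsa bound K³|A| ≈ 162.0000, |3A| = 32, inequality holds.


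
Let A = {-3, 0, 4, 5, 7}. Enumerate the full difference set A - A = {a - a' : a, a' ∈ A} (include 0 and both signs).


A - A = {a - a' : a, a' ∈ A}.
Compute a - a' for each ordered pair (a, a'):
a = -3: -3--3=0, -3-0=-3, -3-4=-7, -3-5=-8, -3-7=-10
a = 0: 0--3=3, 0-0=0, 0-4=-4, 0-5=-5, 0-7=-7
a = 4: 4--3=7, 4-0=4, 4-4=0, 4-5=-1, 4-7=-3
a = 5: 5--3=8, 5-0=5, 5-4=1, 5-5=0, 5-7=-2
a = 7: 7--3=10, 7-0=7, 7-4=3, 7-5=2, 7-7=0
Collecting distinct values (and noting 0 appears from a-a):
A - A = {-10, -8, -7, -5, -4, -3, -2, -1, 0, 1, 2, 3, 4, 5, 7, 8, 10}
|A - A| = 17

A - A = {-10, -8, -7, -5, -4, -3, -2, -1, 0, 1, 2, 3, 4, 5, 7, 8, 10}


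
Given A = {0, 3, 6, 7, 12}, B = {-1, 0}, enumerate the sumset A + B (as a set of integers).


A + B = {a + b : a ∈ A, b ∈ B}.
Enumerate all |A|·|B| = 5·2 = 10 pairs (a, b) and collect distinct sums.
a = 0: 0+-1=-1, 0+0=0
a = 3: 3+-1=2, 3+0=3
a = 6: 6+-1=5, 6+0=6
a = 7: 7+-1=6, 7+0=7
a = 12: 12+-1=11, 12+0=12
Collecting distinct sums: A + B = {-1, 0, 2, 3, 5, 6, 7, 11, 12}
|A + B| = 9

A + B = {-1, 0, 2, 3, 5, 6, 7, 11, 12}


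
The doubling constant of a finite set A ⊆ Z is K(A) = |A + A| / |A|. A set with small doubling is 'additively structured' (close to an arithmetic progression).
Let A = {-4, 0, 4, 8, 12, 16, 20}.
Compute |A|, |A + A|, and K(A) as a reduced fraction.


|A| = 7.
Compute A + A by enumerating all 49 pairs.
A + A = {-8, -4, 0, 4, 8, 12, 16, 20, 24, 28, 32, 36, 40}, so |A + A| = 13.
K = |A + A| / |A| = 13/7 (already in lowest terms) ≈ 1.8571.
Reference: AP of size 7 gives K = 13/7 ≈ 1.8571; a fully generic set of size 7 gives K ≈ 4.0000.

|A| = 7, |A + A| = 13, K = 13/7.


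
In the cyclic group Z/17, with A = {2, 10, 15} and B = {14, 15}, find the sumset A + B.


Work in Z/17Z: reduce every sum a + b modulo 17.
Enumerate all 6 pairs:
a = 2: 2+14=16, 2+15=0
a = 10: 10+14=7, 10+15=8
a = 15: 15+14=12, 15+15=13
Distinct residues collected: {0, 7, 8, 12, 13, 16}
|A + B| = 6 (out of 17 total residues).

A + B = {0, 7, 8, 12, 13, 16}


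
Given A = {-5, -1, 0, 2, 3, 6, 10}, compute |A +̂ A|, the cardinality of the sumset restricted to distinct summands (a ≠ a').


Restricted sumset: A +̂ A = {a + a' : a ∈ A, a' ∈ A, a ≠ a'}.
Equivalently, take A + A and drop any sum 2a that is achievable ONLY as a + a for a ∈ A (i.e. sums representable only with equal summands).
Enumerate pairs (a, a') with a < a' (symmetric, so each unordered pair gives one sum; this covers all a ≠ a'):
  -5 + -1 = -6
  -5 + 0 = -5
  -5 + 2 = -3
  -5 + 3 = -2
  -5 + 6 = 1
  -5 + 10 = 5
  -1 + 0 = -1
  -1 + 2 = 1
  -1 + 3 = 2
  -1 + 6 = 5
  -1 + 10 = 9
  0 + 2 = 2
  0 + 3 = 3
  0 + 6 = 6
  0 + 10 = 10
  2 + 3 = 5
  2 + 6 = 8
  2 + 10 = 12
  3 + 6 = 9
  3 + 10 = 13
  6 + 10 = 16
Collected distinct sums: {-6, -5, -3, -2, -1, 1, 2, 3, 5, 6, 8, 9, 10, 12, 13, 16}
|A +̂ A| = 16
(Reference bound: |A +̂ A| ≥ 2|A| - 3 for |A| ≥ 2, with |A| = 7 giving ≥ 11.)

|A +̂ A| = 16


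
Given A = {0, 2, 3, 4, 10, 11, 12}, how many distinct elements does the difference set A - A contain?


A - A = {a - a' : a, a' ∈ A}; |A| = 7.
Bounds: 2|A|-1 ≤ |A - A| ≤ |A|² - |A| + 1, i.e. 13 ≤ |A - A| ≤ 43.
Note: 0 ∈ A - A always (from a - a). The set is symmetric: if d ∈ A - A then -d ∈ A - A.
Enumerate nonzero differences d = a - a' with a > a' (then include -d):
Positive differences: {1, 2, 3, 4, 6, 7, 8, 9, 10, 11, 12}
Full difference set: {0} ∪ (positive diffs) ∪ (negative diffs).
|A - A| = 1 + 2·11 = 23 (matches direct enumeration: 23).

|A - A| = 23


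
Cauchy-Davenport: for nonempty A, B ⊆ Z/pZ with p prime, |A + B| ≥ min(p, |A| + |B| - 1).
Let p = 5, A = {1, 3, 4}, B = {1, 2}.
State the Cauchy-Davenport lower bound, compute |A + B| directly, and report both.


Cauchy-Davenport: |A + B| ≥ min(p, |A| + |B| - 1) for A, B nonempty in Z/pZ.
|A| = 3, |B| = 2, p = 5.
CD lower bound = min(5, 3 + 2 - 1) = min(5, 4) = 4.
Compute A + B mod 5 directly:
a = 1: 1+1=2, 1+2=3
a = 3: 3+1=4, 3+2=0
a = 4: 4+1=0, 4+2=1
A + B = {0, 1, 2, 3, 4}, so |A + B| = 5.
Verify: 5 ≥ 4? Yes ✓.

CD lower bound = 4, actual |A + B| = 5.


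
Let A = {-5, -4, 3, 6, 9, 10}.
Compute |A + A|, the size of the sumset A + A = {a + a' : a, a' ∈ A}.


A + A = {a + a' : a, a' ∈ A}; |A| = 6.
General bounds: 2|A| - 1 ≤ |A + A| ≤ |A|(|A|+1)/2, i.e. 11 ≤ |A + A| ≤ 21.
Lower bound 2|A|-1 is attained iff A is an arithmetic progression.
Enumerate sums a + a' for a ≤ a' (symmetric, so this suffices):
a = -5: -5+-5=-10, -5+-4=-9, -5+3=-2, -5+6=1, -5+9=4, -5+10=5
a = -4: -4+-4=-8, -4+3=-1, -4+6=2, -4+9=5, -4+10=6
a = 3: 3+3=6, 3+6=9, 3+9=12, 3+10=13
a = 6: 6+6=12, 6+9=15, 6+10=16
a = 9: 9+9=18, 9+10=19
a = 10: 10+10=20
Distinct sums: {-10, -9, -8, -2, -1, 1, 2, 4, 5, 6, 9, 12, 13, 15, 16, 18, 19, 20}
|A + A| = 18

|A + A| = 18


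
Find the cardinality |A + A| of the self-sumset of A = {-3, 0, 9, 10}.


A + A = {a + a' : a, a' ∈ A}; |A| = 4.
General bounds: 2|A| - 1 ≤ |A + A| ≤ |A|(|A|+1)/2, i.e. 7 ≤ |A + A| ≤ 10.
Lower bound 2|A|-1 is attained iff A is an arithmetic progression.
Enumerate sums a + a' for a ≤ a' (symmetric, so this suffices):
a = -3: -3+-3=-6, -3+0=-3, -3+9=6, -3+10=7
a = 0: 0+0=0, 0+9=9, 0+10=10
a = 9: 9+9=18, 9+10=19
a = 10: 10+10=20
Distinct sums: {-6, -3, 0, 6, 7, 9, 10, 18, 19, 20}
|A + A| = 10

|A + A| = 10


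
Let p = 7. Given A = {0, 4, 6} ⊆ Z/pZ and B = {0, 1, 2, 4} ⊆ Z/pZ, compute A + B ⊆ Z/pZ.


Work in Z/7Z: reduce every sum a + b modulo 7.
Enumerate all 12 pairs:
a = 0: 0+0=0, 0+1=1, 0+2=2, 0+4=4
a = 4: 4+0=4, 4+1=5, 4+2=6, 4+4=1
a = 6: 6+0=6, 6+1=0, 6+2=1, 6+4=3
Distinct residues collected: {0, 1, 2, 3, 4, 5, 6}
|A + B| = 7 (out of 7 total residues).

A + B = {0, 1, 2, 3, 4, 5, 6}


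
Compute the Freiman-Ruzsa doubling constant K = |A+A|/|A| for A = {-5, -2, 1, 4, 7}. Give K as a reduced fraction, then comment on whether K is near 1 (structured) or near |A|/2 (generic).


|A| = 5.
Compute A + A by enumerating all 25 pairs.
A + A = {-10, -7, -4, -1, 2, 5, 8, 11, 14}, so |A + A| = 9.
K = |A + A| / |A| = 9/5 (already in lowest terms) ≈ 1.8000.
Reference: AP of size 5 gives K = 9/5 ≈ 1.8000; a fully generic set of size 5 gives K ≈ 3.0000.

|A| = 5, |A + A| = 9, K = 9/5.


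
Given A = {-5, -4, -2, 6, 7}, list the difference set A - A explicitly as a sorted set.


A - A = {a - a' : a, a' ∈ A}.
Compute a - a' for each ordered pair (a, a'):
a = -5: -5--5=0, -5--4=-1, -5--2=-3, -5-6=-11, -5-7=-12
a = -4: -4--5=1, -4--4=0, -4--2=-2, -4-6=-10, -4-7=-11
a = -2: -2--5=3, -2--4=2, -2--2=0, -2-6=-8, -2-7=-9
a = 6: 6--5=11, 6--4=10, 6--2=8, 6-6=0, 6-7=-1
a = 7: 7--5=12, 7--4=11, 7--2=9, 7-6=1, 7-7=0
Collecting distinct values (and noting 0 appears from a-a):
A - A = {-12, -11, -10, -9, -8, -3, -2, -1, 0, 1, 2, 3, 8, 9, 10, 11, 12}
|A - A| = 17

A - A = {-12, -11, -10, -9, -8, -3, -2, -1, 0, 1, 2, 3, 8, 9, 10, 11, 12}


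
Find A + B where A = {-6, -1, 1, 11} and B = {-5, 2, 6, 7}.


A + B = {a + b : a ∈ A, b ∈ B}.
Enumerate all |A|·|B| = 4·4 = 16 pairs (a, b) and collect distinct sums.
a = -6: -6+-5=-11, -6+2=-4, -6+6=0, -6+7=1
a = -1: -1+-5=-6, -1+2=1, -1+6=5, -1+7=6
a = 1: 1+-5=-4, 1+2=3, 1+6=7, 1+7=8
a = 11: 11+-5=6, 11+2=13, 11+6=17, 11+7=18
Collecting distinct sums: A + B = {-11, -6, -4, 0, 1, 3, 5, 6, 7, 8, 13, 17, 18}
|A + B| = 13

A + B = {-11, -6, -4, 0, 1, 3, 5, 6, 7, 8, 13, 17, 18}


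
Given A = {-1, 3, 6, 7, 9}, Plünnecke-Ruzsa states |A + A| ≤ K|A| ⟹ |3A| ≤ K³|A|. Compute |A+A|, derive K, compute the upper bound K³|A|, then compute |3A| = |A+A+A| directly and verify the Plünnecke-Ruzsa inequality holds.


|A| = 5.
Step 1: Compute A + A by enumerating all 25 pairs.
A + A = {-2, 2, 5, 6, 8, 9, 10, 12, 13, 14, 15, 16, 18}, so |A + A| = 13.
Step 2: Doubling constant K = |A + A|/|A| = 13/5 = 13/5 ≈ 2.6000.
Step 3: Plünnecke-Ruzsa gives |3A| ≤ K³·|A| = (2.6000)³ · 5 ≈ 87.8800.
Step 4: Compute 3A = A + A + A directly by enumerating all triples (a,b,c) ∈ A³; |3A| = 23.
Step 5: Check 23 ≤ 87.8800? Yes ✓.

K = 13/5, Plünnecke-Ruzsa bound K³|A| ≈ 87.8800, |3A| = 23, inequality holds.


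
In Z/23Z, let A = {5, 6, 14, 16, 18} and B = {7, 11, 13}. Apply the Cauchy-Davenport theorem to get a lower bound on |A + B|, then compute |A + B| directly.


Cauchy-Davenport: |A + B| ≥ min(p, |A| + |B| - 1) for A, B nonempty in Z/pZ.
|A| = 5, |B| = 3, p = 23.
CD lower bound = min(23, 5 + 3 - 1) = min(23, 7) = 7.
Compute A + B mod 23 directly:
a = 5: 5+7=12, 5+11=16, 5+13=18
a = 6: 6+7=13, 6+11=17, 6+13=19
a = 14: 14+7=21, 14+11=2, 14+13=4
a = 16: 16+7=0, 16+11=4, 16+13=6
a = 18: 18+7=2, 18+11=6, 18+13=8
A + B = {0, 2, 4, 6, 8, 12, 13, 16, 17, 18, 19, 21}, so |A + B| = 12.
Verify: 12 ≥ 7? Yes ✓.

CD lower bound = 7, actual |A + B| = 12.


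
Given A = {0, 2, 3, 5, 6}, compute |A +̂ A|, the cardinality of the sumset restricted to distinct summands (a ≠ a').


Restricted sumset: A +̂ A = {a + a' : a ∈ A, a' ∈ A, a ≠ a'}.
Equivalently, take A + A and drop any sum 2a that is achievable ONLY as a + a for a ∈ A (i.e. sums representable only with equal summands).
Enumerate pairs (a, a') with a < a' (symmetric, so each unordered pair gives one sum; this covers all a ≠ a'):
  0 + 2 = 2
  0 + 3 = 3
  0 + 5 = 5
  0 + 6 = 6
  2 + 3 = 5
  2 + 5 = 7
  2 + 6 = 8
  3 + 5 = 8
  3 + 6 = 9
  5 + 6 = 11
Collected distinct sums: {2, 3, 5, 6, 7, 8, 9, 11}
|A +̂ A| = 8
(Reference bound: |A +̂ A| ≥ 2|A| - 3 for |A| ≥ 2, with |A| = 5 giving ≥ 7.)

|A +̂ A| = 8


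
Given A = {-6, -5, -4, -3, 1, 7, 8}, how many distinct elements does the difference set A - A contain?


A - A = {a - a' : a, a' ∈ A}; |A| = 7.
Bounds: 2|A|-1 ≤ |A - A| ≤ |A|² - |A| + 1, i.e. 13 ≤ |A - A| ≤ 43.
Note: 0 ∈ A - A always (from a - a). The set is symmetric: if d ∈ A - A then -d ∈ A - A.
Enumerate nonzero differences d = a - a' with a > a' (then include -d):
Positive differences: {1, 2, 3, 4, 5, 6, 7, 10, 11, 12, 13, 14}
Full difference set: {0} ∪ (positive diffs) ∪ (negative diffs).
|A - A| = 1 + 2·12 = 25 (matches direct enumeration: 25).

|A - A| = 25


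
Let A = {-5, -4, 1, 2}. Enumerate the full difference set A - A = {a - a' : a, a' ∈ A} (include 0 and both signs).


A - A = {a - a' : a, a' ∈ A}.
Compute a - a' for each ordered pair (a, a'):
a = -5: -5--5=0, -5--4=-1, -5-1=-6, -5-2=-7
a = -4: -4--5=1, -4--4=0, -4-1=-5, -4-2=-6
a = 1: 1--5=6, 1--4=5, 1-1=0, 1-2=-1
a = 2: 2--5=7, 2--4=6, 2-1=1, 2-2=0
Collecting distinct values (and noting 0 appears from a-a):
A - A = {-7, -6, -5, -1, 0, 1, 5, 6, 7}
|A - A| = 9

A - A = {-7, -6, -5, -1, 0, 1, 5, 6, 7}


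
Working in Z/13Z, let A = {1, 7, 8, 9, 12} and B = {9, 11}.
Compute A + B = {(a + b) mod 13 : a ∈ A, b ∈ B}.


Work in Z/13Z: reduce every sum a + b modulo 13.
Enumerate all 10 pairs:
a = 1: 1+9=10, 1+11=12
a = 7: 7+9=3, 7+11=5
a = 8: 8+9=4, 8+11=6
a = 9: 9+9=5, 9+11=7
a = 12: 12+9=8, 12+11=10
Distinct residues collected: {3, 4, 5, 6, 7, 8, 10, 12}
|A + B| = 8 (out of 13 total residues).

A + B = {3, 4, 5, 6, 7, 8, 10, 12}


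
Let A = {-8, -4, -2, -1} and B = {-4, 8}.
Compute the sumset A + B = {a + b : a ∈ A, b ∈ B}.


A + B = {a + b : a ∈ A, b ∈ B}.
Enumerate all |A|·|B| = 4·2 = 8 pairs (a, b) and collect distinct sums.
a = -8: -8+-4=-12, -8+8=0
a = -4: -4+-4=-8, -4+8=4
a = -2: -2+-4=-6, -2+8=6
a = -1: -1+-4=-5, -1+8=7
Collecting distinct sums: A + B = {-12, -8, -6, -5, 0, 4, 6, 7}
|A + B| = 8

A + B = {-12, -8, -6, -5, 0, 4, 6, 7}


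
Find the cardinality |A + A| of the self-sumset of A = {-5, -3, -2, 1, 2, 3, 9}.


A + A = {a + a' : a, a' ∈ A}; |A| = 7.
General bounds: 2|A| - 1 ≤ |A + A| ≤ |A|(|A|+1)/2, i.e. 13 ≤ |A + A| ≤ 28.
Lower bound 2|A|-1 is attained iff A is an arithmetic progression.
Enumerate sums a + a' for a ≤ a' (symmetric, so this suffices):
a = -5: -5+-5=-10, -5+-3=-8, -5+-2=-7, -5+1=-4, -5+2=-3, -5+3=-2, -5+9=4
a = -3: -3+-3=-6, -3+-2=-5, -3+1=-2, -3+2=-1, -3+3=0, -3+9=6
a = -2: -2+-2=-4, -2+1=-1, -2+2=0, -2+3=1, -2+9=7
a = 1: 1+1=2, 1+2=3, 1+3=4, 1+9=10
a = 2: 2+2=4, 2+3=5, 2+9=11
a = 3: 3+3=6, 3+9=12
a = 9: 9+9=18
Distinct sums: {-10, -8, -7, -6, -5, -4, -3, -2, -1, 0, 1, 2, 3, 4, 5, 6, 7, 10, 11, 12, 18}
|A + A| = 21

|A + A| = 21


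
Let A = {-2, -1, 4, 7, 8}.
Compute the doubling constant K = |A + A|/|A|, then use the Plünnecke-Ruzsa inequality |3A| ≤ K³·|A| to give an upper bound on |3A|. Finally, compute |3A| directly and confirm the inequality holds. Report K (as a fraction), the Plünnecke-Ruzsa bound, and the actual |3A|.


|A| = 5.
Step 1: Compute A + A by enumerating all 25 pairs.
A + A = {-4, -3, -2, 2, 3, 5, 6, 7, 8, 11, 12, 14, 15, 16}, so |A + A| = 14.
Step 2: Doubling constant K = |A + A|/|A| = 14/5 = 14/5 ≈ 2.8000.
Step 3: Plünnecke-Ruzsa gives |3A| ≤ K³·|A| = (2.8000)³ · 5 ≈ 109.7600.
Step 4: Compute 3A = A + A + A directly by enumerating all triples (a,b,c) ∈ A³; |3A| = 27.
Step 5: Check 27 ≤ 109.7600? Yes ✓.

K = 14/5, Plünnecke-Ruzsa bound K³|A| ≈ 109.7600, |3A| = 27, inequality holds.


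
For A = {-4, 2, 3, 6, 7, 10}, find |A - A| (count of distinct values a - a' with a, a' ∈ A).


A - A = {a - a' : a, a' ∈ A}; |A| = 6.
Bounds: 2|A|-1 ≤ |A - A| ≤ |A|² - |A| + 1, i.e. 11 ≤ |A - A| ≤ 31.
Note: 0 ∈ A - A always (from a - a). The set is symmetric: if d ∈ A - A then -d ∈ A - A.
Enumerate nonzero differences d = a - a' with a > a' (then include -d):
Positive differences: {1, 3, 4, 5, 6, 7, 8, 10, 11, 14}
Full difference set: {0} ∪ (positive diffs) ∪ (negative diffs).
|A - A| = 1 + 2·10 = 21 (matches direct enumeration: 21).

|A - A| = 21


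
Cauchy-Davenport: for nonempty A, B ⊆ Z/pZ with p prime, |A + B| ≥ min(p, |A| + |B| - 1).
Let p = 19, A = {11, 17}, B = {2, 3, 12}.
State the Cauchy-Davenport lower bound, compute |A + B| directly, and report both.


Cauchy-Davenport: |A + B| ≥ min(p, |A| + |B| - 1) for A, B nonempty in Z/pZ.
|A| = 2, |B| = 3, p = 19.
CD lower bound = min(19, 2 + 3 - 1) = min(19, 4) = 4.
Compute A + B mod 19 directly:
a = 11: 11+2=13, 11+3=14, 11+12=4
a = 17: 17+2=0, 17+3=1, 17+12=10
A + B = {0, 1, 4, 10, 13, 14}, so |A + B| = 6.
Verify: 6 ≥ 4? Yes ✓.

CD lower bound = 4, actual |A + B| = 6.


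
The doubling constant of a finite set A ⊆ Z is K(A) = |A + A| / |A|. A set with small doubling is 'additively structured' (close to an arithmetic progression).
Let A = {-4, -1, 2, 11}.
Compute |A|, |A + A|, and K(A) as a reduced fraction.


|A| = 4.
Compute A + A by enumerating all 16 pairs.
A + A = {-8, -5, -2, 1, 4, 7, 10, 13, 22}, so |A + A| = 9.
K = |A + A| / |A| = 9/4 (already in lowest terms) ≈ 2.2500.
Reference: AP of size 4 gives K = 7/4 ≈ 1.7500; a fully generic set of size 4 gives K ≈ 2.5000.

|A| = 4, |A + A| = 9, K = 9/4.


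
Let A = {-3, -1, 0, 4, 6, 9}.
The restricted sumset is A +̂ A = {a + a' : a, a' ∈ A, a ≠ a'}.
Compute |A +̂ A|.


Restricted sumset: A +̂ A = {a + a' : a ∈ A, a' ∈ A, a ≠ a'}.
Equivalently, take A + A and drop any sum 2a that is achievable ONLY as a + a for a ∈ A (i.e. sums representable only with equal summands).
Enumerate pairs (a, a') with a < a' (symmetric, so each unordered pair gives one sum; this covers all a ≠ a'):
  -3 + -1 = -4
  -3 + 0 = -3
  -3 + 4 = 1
  -3 + 6 = 3
  -3 + 9 = 6
  -1 + 0 = -1
  -1 + 4 = 3
  -1 + 6 = 5
  -1 + 9 = 8
  0 + 4 = 4
  0 + 6 = 6
  0 + 9 = 9
  4 + 6 = 10
  4 + 9 = 13
  6 + 9 = 15
Collected distinct sums: {-4, -3, -1, 1, 3, 4, 5, 6, 8, 9, 10, 13, 15}
|A +̂ A| = 13
(Reference bound: |A +̂ A| ≥ 2|A| - 3 for |A| ≥ 2, with |A| = 6 giving ≥ 9.)

|A +̂ A| = 13


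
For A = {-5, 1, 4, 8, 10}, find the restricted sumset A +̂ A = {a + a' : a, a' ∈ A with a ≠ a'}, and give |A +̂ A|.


Restricted sumset: A +̂ A = {a + a' : a ∈ A, a' ∈ A, a ≠ a'}.
Equivalently, take A + A and drop any sum 2a that is achievable ONLY as a + a for a ∈ A (i.e. sums representable only with equal summands).
Enumerate pairs (a, a') with a < a' (symmetric, so each unordered pair gives one sum; this covers all a ≠ a'):
  -5 + 1 = -4
  -5 + 4 = -1
  -5 + 8 = 3
  -5 + 10 = 5
  1 + 4 = 5
  1 + 8 = 9
  1 + 10 = 11
  4 + 8 = 12
  4 + 10 = 14
  8 + 10 = 18
Collected distinct sums: {-4, -1, 3, 5, 9, 11, 12, 14, 18}
|A +̂ A| = 9
(Reference bound: |A +̂ A| ≥ 2|A| - 3 for |A| ≥ 2, with |A| = 5 giving ≥ 7.)

|A +̂ A| = 9


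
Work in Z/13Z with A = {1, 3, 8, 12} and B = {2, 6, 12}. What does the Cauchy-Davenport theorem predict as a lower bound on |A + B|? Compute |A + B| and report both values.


Cauchy-Davenport: |A + B| ≥ min(p, |A| + |B| - 1) for A, B nonempty in Z/pZ.
|A| = 4, |B| = 3, p = 13.
CD lower bound = min(13, 4 + 3 - 1) = min(13, 6) = 6.
Compute A + B mod 13 directly:
a = 1: 1+2=3, 1+6=7, 1+12=0
a = 3: 3+2=5, 3+6=9, 3+12=2
a = 8: 8+2=10, 8+6=1, 8+12=7
a = 12: 12+2=1, 12+6=5, 12+12=11
A + B = {0, 1, 2, 3, 5, 7, 9, 10, 11}, so |A + B| = 9.
Verify: 9 ≥ 6? Yes ✓.

CD lower bound = 6, actual |A + B| = 9.


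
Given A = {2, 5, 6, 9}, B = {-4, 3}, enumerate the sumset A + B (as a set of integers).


A + B = {a + b : a ∈ A, b ∈ B}.
Enumerate all |A|·|B| = 4·2 = 8 pairs (a, b) and collect distinct sums.
a = 2: 2+-4=-2, 2+3=5
a = 5: 5+-4=1, 5+3=8
a = 6: 6+-4=2, 6+3=9
a = 9: 9+-4=5, 9+3=12
Collecting distinct sums: A + B = {-2, 1, 2, 5, 8, 9, 12}
|A + B| = 7

A + B = {-2, 1, 2, 5, 8, 9, 12}


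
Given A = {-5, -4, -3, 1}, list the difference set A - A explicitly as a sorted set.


A - A = {a - a' : a, a' ∈ A}.
Compute a - a' for each ordered pair (a, a'):
a = -5: -5--5=0, -5--4=-1, -5--3=-2, -5-1=-6
a = -4: -4--5=1, -4--4=0, -4--3=-1, -4-1=-5
a = -3: -3--5=2, -3--4=1, -3--3=0, -3-1=-4
a = 1: 1--5=6, 1--4=5, 1--3=4, 1-1=0
Collecting distinct values (and noting 0 appears from a-a):
A - A = {-6, -5, -4, -2, -1, 0, 1, 2, 4, 5, 6}
|A - A| = 11

A - A = {-6, -5, -4, -2, -1, 0, 1, 2, 4, 5, 6}


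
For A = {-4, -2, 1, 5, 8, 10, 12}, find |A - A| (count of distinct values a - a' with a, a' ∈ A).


A - A = {a - a' : a, a' ∈ A}; |A| = 7.
Bounds: 2|A|-1 ≤ |A - A| ≤ |A|² - |A| + 1, i.e. 13 ≤ |A - A| ≤ 43.
Note: 0 ∈ A - A always (from a - a). The set is symmetric: if d ∈ A - A then -d ∈ A - A.
Enumerate nonzero differences d = a - a' with a > a' (then include -d):
Positive differences: {2, 3, 4, 5, 7, 9, 10, 11, 12, 14, 16}
Full difference set: {0} ∪ (positive diffs) ∪ (negative diffs).
|A - A| = 1 + 2·11 = 23 (matches direct enumeration: 23).

|A - A| = 23


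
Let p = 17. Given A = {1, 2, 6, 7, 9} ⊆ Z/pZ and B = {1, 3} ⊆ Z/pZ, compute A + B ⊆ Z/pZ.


Work in Z/17Z: reduce every sum a + b modulo 17.
Enumerate all 10 pairs:
a = 1: 1+1=2, 1+3=4
a = 2: 2+1=3, 2+3=5
a = 6: 6+1=7, 6+3=9
a = 7: 7+1=8, 7+3=10
a = 9: 9+1=10, 9+3=12
Distinct residues collected: {2, 3, 4, 5, 7, 8, 9, 10, 12}
|A + B| = 9 (out of 17 total residues).

A + B = {2, 3, 4, 5, 7, 8, 9, 10, 12}


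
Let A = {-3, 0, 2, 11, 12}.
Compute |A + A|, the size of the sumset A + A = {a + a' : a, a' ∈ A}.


A + A = {a + a' : a, a' ∈ A}; |A| = 5.
General bounds: 2|A| - 1 ≤ |A + A| ≤ |A|(|A|+1)/2, i.e. 9 ≤ |A + A| ≤ 15.
Lower bound 2|A|-1 is attained iff A is an arithmetic progression.
Enumerate sums a + a' for a ≤ a' (symmetric, so this suffices):
a = -3: -3+-3=-6, -3+0=-3, -3+2=-1, -3+11=8, -3+12=9
a = 0: 0+0=0, 0+2=2, 0+11=11, 0+12=12
a = 2: 2+2=4, 2+11=13, 2+12=14
a = 11: 11+11=22, 11+12=23
a = 12: 12+12=24
Distinct sums: {-6, -3, -1, 0, 2, 4, 8, 9, 11, 12, 13, 14, 22, 23, 24}
|A + A| = 15

|A + A| = 15


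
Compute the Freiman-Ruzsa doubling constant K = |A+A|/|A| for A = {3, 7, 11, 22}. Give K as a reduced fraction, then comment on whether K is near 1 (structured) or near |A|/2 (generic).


|A| = 4.
Compute A + A by enumerating all 16 pairs.
A + A = {6, 10, 14, 18, 22, 25, 29, 33, 44}, so |A + A| = 9.
K = |A + A| / |A| = 9/4 (already in lowest terms) ≈ 2.2500.
Reference: AP of size 4 gives K = 7/4 ≈ 1.7500; a fully generic set of size 4 gives K ≈ 2.5000.

|A| = 4, |A + A| = 9, K = 9/4.


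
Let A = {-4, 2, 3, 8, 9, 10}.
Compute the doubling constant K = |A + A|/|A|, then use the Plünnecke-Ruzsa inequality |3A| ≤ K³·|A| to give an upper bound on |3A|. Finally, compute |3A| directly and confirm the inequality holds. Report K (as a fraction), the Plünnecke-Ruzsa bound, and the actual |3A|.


|A| = 6.
Step 1: Compute A + A by enumerating all 36 pairs.
A + A = {-8, -2, -1, 4, 5, 6, 10, 11, 12, 13, 16, 17, 18, 19, 20}, so |A + A| = 15.
Step 2: Doubling constant K = |A + A|/|A| = 15/6 = 15/6 ≈ 2.5000.
Step 3: Plünnecke-Ruzsa gives |3A| ≤ K³·|A| = (2.5000)³ · 6 ≈ 93.7500.
Step 4: Compute 3A = A + A + A directly by enumerating all triples (a,b,c) ∈ A³; |3A| = 28.
Step 5: Check 28 ≤ 93.7500? Yes ✓.

K = 15/6, Plünnecke-Ruzsa bound K³|A| ≈ 93.7500, |3A| = 28, inequality holds.


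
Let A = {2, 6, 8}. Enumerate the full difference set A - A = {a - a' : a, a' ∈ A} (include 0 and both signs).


A - A = {a - a' : a, a' ∈ A}.
Compute a - a' for each ordered pair (a, a'):
a = 2: 2-2=0, 2-6=-4, 2-8=-6
a = 6: 6-2=4, 6-6=0, 6-8=-2
a = 8: 8-2=6, 8-6=2, 8-8=0
Collecting distinct values (and noting 0 appears from a-a):
A - A = {-6, -4, -2, 0, 2, 4, 6}
|A - A| = 7

A - A = {-6, -4, -2, 0, 2, 4, 6}


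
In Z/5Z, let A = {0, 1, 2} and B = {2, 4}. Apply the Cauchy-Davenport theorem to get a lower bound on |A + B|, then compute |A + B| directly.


Cauchy-Davenport: |A + B| ≥ min(p, |A| + |B| - 1) for A, B nonempty in Z/pZ.
|A| = 3, |B| = 2, p = 5.
CD lower bound = min(5, 3 + 2 - 1) = min(5, 4) = 4.
Compute A + B mod 5 directly:
a = 0: 0+2=2, 0+4=4
a = 1: 1+2=3, 1+4=0
a = 2: 2+2=4, 2+4=1
A + B = {0, 1, 2, 3, 4}, so |A + B| = 5.
Verify: 5 ≥ 4? Yes ✓.

CD lower bound = 4, actual |A + B| = 5.


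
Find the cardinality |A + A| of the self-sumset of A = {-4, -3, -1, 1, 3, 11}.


A + A = {a + a' : a, a' ∈ A}; |A| = 6.
General bounds: 2|A| - 1 ≤ |A + A| ≤ |A|(|A|+1)/2, i.e. 11 ≤ |A + A| ≤ 21.
Lower bound 2|A|-1 is attained iff A is an arithmetic progression.
Enumerate sums a + a' for a ≤ a' (symmetric, so this suffices):
a = -4: -4+-4=-8, -4+-3=-7, -4+-1=-5, -4+1=-3, -4+3=-1, -4+11=7
a = -3: -3+-3=-6, -3+-1=-4, -3+1=-2, -3+3=0, -3+11=8
a = -1: -1+-1=-2, -1+1=0, -1+3=2, -1+11=10
a = 1: 1+1=2, 1+3=4, 1+11=12
a = 3: 3+3=6, 3+11=14
a = 11: 11+11=22
Distinct sums: {-8, -7, -6, -5, -4, -3, -2, -1, 0, 2, 4, 6, 7, 8, 10, 12, 14, 22}
|A + A| = 18

|A + A| = 18
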